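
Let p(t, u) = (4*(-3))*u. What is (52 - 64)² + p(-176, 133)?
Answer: -1452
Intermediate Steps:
p(t, u) = -12*u
(52 - 64)² + p(-176, 133) = (52 - 64)² - 12*133 = (-12)² - 1596 = 144 - 1596 = -1452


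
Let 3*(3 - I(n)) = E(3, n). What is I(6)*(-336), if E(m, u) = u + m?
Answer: 0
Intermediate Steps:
E(m, u) = m + u
I(n) = 2 - n/3 (I(n) = 3 - (3 + n)/3 = 3 + (-1 - n/3) = 2 - n/3)
I(6)*(-336) = (2 - ⅓*6)*(-336) = (2 - 2)*(-336) = 0*(-336) = 0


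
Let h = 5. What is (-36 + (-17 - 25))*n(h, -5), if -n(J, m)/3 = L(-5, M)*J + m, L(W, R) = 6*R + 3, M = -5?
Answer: -32760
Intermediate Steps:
L(W, R) = 3 + 6*R
n(J, m) = -3*m + 81*J (n(J, m) = -3*((3 + 6*(-5))*J + m) = -3*((3 - 30)*J + m) = -3*(-27*J + m) = -3*(m - 27*J) = -3*m + 81*J)
(-36 + (-17 - 25))*n(h, -5) = (-36 + (-17 - 25))*(-3*(-5) + 81*5) = (-36 - 42)*(15 + 405) = -78*420 = -32760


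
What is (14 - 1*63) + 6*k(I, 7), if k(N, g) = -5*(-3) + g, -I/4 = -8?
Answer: 83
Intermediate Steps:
I = 32 (I = -4*(-8) = 32)
k(N, g) = 15 + g
(14 - 1*63) + 6*k(I, 7) = (14 - 1*63) + 6*(15 + 7) = (14 - 63) + 6*22 = -49 + 132 = 83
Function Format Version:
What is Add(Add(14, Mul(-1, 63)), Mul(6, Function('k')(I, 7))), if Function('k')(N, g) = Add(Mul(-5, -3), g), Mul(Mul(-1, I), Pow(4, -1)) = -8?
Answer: 83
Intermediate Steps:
I = 32 (I = Mul(-4, -8) = 32)
Function('k')(N, g) = Add(15, g)
Add(Add(14, Mul(-1, 63)), Mul(6, Function('k')(I, 7))) = Add(Add(14, Mul(-1, 63)), Mul(6, Add(15, 7))) = Add(Add(14, -63), Mul(6, 22)) = Add(-49, 132) = 83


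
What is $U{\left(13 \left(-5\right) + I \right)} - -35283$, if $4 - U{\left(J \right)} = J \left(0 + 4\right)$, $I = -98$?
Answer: $35939$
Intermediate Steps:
$U{\left(J \right)} = 4 - 4 J$ ($U{\left(J \right)} = 4 - J \left(0 + 4\right) = 4 - J 4 = 4 - 4 J$)
$U{\left(13 \left(-5\right) + I \right)} - -35283 = \left(4 - 4 \left(13 \left(-5\right) - 98\right)\right) - -35283 = \left(4 - 4 \left(-65 - 98\right)\right) + 35283 = \left(4 - -652\right) + 35283 = \left(4 + 652\right) + 35283 = 656 + 35283 = 35939$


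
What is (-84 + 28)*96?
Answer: -5376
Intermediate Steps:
(-84 + 28)*96 = -56*96 = -5376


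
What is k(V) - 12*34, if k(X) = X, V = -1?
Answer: -409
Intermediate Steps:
k(V) - 12*34 = -1 - 12*34 = -1 - 408 = -409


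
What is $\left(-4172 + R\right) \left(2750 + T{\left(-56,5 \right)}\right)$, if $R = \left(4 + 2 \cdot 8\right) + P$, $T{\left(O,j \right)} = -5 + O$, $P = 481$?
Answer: $-9871319$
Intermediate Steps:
$R = 501$ ($R = \left(4 + 2 \cdot 8\right) + 481 = \left(4 + 16\right) + 481 = 20 + 481 = 501$)
$\left(-4172 + R\right) \left(2750 + T{\left(-56,5 \right)}\right) = \left(-4172 + 501\right) \left(2750 - 61\right) = - 3671 \left(2750 - 61\right) = \left(-3671\right) 2689 = -9871319$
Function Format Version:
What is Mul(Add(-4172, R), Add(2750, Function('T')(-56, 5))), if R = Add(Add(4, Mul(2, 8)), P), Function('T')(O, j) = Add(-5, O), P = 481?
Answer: -9871319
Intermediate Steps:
R = 501 (R = Add(Add(4, Mul(2, 8)), 481) = Add(Add(4, 16), 481) = Add(20, 481) = 501)
Mul(Add(-4172, R), Add(2750, Function('T')(-56, 5))) = Mul(Add(-4172, 501), Add(2750, Add(-5, -56))) = Mul(-3671, Add(2750, -61)) = Mul(-3671, 2689) = -9871319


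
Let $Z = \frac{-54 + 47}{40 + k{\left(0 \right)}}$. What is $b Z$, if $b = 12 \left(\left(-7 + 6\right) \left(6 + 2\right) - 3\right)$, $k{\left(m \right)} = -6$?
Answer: $\frac{462}{17} \approx 27.176$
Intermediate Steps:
$Z = - \frac{7}{34}$ ($Z = \frac{-54 + 47}{40 - 6} = - \frac{7}{34} \approx -0.20588$)
$b = -132$ ($b = 12 \left(\left(-1\right) 8 - 3\right) = 12 \left(-8 - 3\right) = 12 \left(-11\right) = -132$)
$b Z = \left(-132\right) \left(- \frac{7}{34}\right) = \frac{462}{17}$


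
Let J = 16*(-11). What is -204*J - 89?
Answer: 35815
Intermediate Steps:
J = -176
-204*J - 89 = -204*(-176) - 89 = 35904 - 89 = 35815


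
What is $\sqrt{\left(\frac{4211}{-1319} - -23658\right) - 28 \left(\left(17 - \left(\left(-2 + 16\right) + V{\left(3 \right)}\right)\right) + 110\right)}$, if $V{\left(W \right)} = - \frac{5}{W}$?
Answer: $\frac{\sqrt{320111269005}}{3957} \approx 142.98$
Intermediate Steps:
$\sqrt{\left(\frac{4211}{-1319} - -23658\right) - 28 \left(\left(17 - \left(\left(-2 + 16\right) + V{\left(3 \right)}\right)\right) + 110\right)} = \sqrt{\left(\frac{4211}{-1319} - -23658\right) - 28 \left(\left(17 - \left(\left(-2 + 16\right) - \frac{5}{3}\right)\right) + 110\right)} = \sqrt{\left(4211 \left(- \frac{1}{1319}\right) + 23658\right) - 28 \left(\left(17 - \left(14 - \frac{5}{3}\right)\right) + 110\right)} = \sqrt{\left(- \frac{4211}{1319} + 23658\right) - 28 \left(\left(17 - \left(14 - \frac{5}{3}\right)\right) + 110\right)} = \sqrt{\frac{31200691}{1319} - 28 \left(\left(17 - \frac{37}{3}\right) + 110\right)} = \sqrt{\frac{31200691}{1319} - 28 \left(\frac{14}{3} + 110\right)} = \sqrt{\frac{31200691}{1319} - \frac{9632}{3}} = \sqrt{\frac{80897465}{3957}} = \frac{\sqrt{320111269005}}{3957}$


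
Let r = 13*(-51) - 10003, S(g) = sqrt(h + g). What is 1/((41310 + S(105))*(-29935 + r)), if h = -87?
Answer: -2295/3849236635849 + sqrt(2)/23095419815094 ≈ -5.9616e-10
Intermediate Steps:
S(g) = sqrt(-87 + g)
r = -10666 (r = -663 - 10003 = -10666)
1/((41310 + S(105))*(-29935 + r)) = 1/((41310 + sqrt(-87 + 105))*(-29935 - 10666)) = 1/((41310 + sqrt(18))*(-40601)) = 1/((41310 + 3*sqrt(2))*(-40601)) = 1/(-1677227310 - 121803*sqrt(2))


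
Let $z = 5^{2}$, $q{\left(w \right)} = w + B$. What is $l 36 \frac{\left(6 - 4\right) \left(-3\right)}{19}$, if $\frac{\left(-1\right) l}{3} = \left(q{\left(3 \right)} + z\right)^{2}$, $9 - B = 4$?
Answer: $\frac{705672}{19} \approx 37141.0$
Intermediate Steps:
$B = 5$ ($B = 9 - 4 = 5$)
$q{\left(w \right)} = 5 + w$ ($q{\left(w \right)} = w + 5 = 5 + w$)
$z = 25$
$l = -3267$ ($l = - 3 \left(\left(5 + 3\right) + 25\right)^{2} = - 3 \left(8 + 25\right)^{2} = - 3 \cdot 33^{2} = \left(-3\right) 1089 = -3267$)
$l 36 \frac{\left(6 - 4\right) \left(-3\right)}{19} = \left(-3267\right) 36 \frac{\left(6 - 4\right) \left(-3\right)}{19} = - 117612 \cdot 2 \left(-3\right) \frac{1}{19} = - 117612 \left(\left(-6\right) \frac{1}{19}\right) = \left(-117612\right) \left(- \frac{6}{19}\right) = \frac{705672}{19}$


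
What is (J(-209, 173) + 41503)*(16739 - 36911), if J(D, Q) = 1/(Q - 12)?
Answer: -134788981248/161 ≈ -8.3720e+8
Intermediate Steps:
J(D, Q) = 1/(-12 + Q)
(J(-209, 173) + 41503)*(16739 - 36911) = (1/(-12 + 173) + 41503)*(16739 - 36911) = (1/161 + 41503)*(-20172) = (6681984/161)*(-20172) = -134788981248/161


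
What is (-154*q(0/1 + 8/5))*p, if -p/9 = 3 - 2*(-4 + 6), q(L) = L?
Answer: -11088/5 ≈ -2217.6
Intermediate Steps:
p = 9 (p = -9*(3 - 2*(-4 + 6)) = -9*(3 - 2*2) = -9*(3 - 4) = -9*(-1) = 9)
(-154*q(0/1 + 8/5))*p = -154*(0/1 + 8/5)*9 = -154*(0*1 + 8*(1/5))*9 = -154*(0 + 8/5)*9 = -154*8/5*9 = -1232/5*9 = -11088/5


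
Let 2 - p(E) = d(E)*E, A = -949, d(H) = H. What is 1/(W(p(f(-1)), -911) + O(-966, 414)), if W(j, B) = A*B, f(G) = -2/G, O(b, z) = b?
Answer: 1/863573 ≈ 1.1580e-6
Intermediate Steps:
p(E) = 2 - E² (p(E) = 2 - E*E = 2 - E²)
W(j, B) = -949*B
1/(W(p(f(-1)), -911) + O(-966, 414)) = 1/(-949*(-911) - 966) = 1/(864539 - 966) = 1/863573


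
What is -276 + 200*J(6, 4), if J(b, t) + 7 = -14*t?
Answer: -12876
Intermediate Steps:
J(b, t) = -7 - 14*t
-276 + 200*J(6, 4) = -276 + 200*(-7 - 14*4) = -276 + 200*(-7 - 56) = -276 + 200*(-63) = -276 - 12600 = -12876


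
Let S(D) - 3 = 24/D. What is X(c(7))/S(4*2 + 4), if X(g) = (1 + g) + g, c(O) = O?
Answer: 3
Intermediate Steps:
S(D) = 3 + 24/D
X(g) = 1 + 2*g
X(c(7))/S(4*2 + 4) = (1 + 2*7)/(3 + 24/(4*2 + 4)) = (1 + 14)/(3 + 24/(8 + 4)) = 15/(3 + 24/12) = 15/(3 + 24*(1/12)) = 15/(3 + 2) = 15/5 = 15*(1/5) = 3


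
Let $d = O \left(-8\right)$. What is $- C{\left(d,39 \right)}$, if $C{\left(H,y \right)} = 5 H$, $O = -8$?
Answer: $-320$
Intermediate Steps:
$d = 64$ ($d = \left(-8\right) \left(-8\right) = 64$)
$- C{\left(d,39 \right)} = - 5 \cdot 64 = \left(-1\right) 320 = -320$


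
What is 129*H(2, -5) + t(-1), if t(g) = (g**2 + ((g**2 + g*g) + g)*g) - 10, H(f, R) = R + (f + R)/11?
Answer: -7592/11 ≈ -690.18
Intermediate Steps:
H(f, R) = f/11 + 12*R/11 (H(f, R) = R + (R + f)*(1/11) = R + (R/11 + f/11) = f/11 + 12*R/11)
t(g) = -10 + g**2 + g*(g + 2*g**2) (t(g) = (g**2 + ((g**2 + g**2) + g)*g) - 10 = (g**2 + (2*g**2 + g)*g) - 10 = (g**2 + (g + 2*g**2)*g) - 10 = (g**2 + g*(g + 2*g**2)) - 10 = -10 + g**2 + g*(g + 2*g**2))
129*H(2, -5) + t(-1) = 129*((1/11)*2 + (12/11)*(-5)) + (-10 + 2*(-1)**2 + 2*(-1)**3) = 129*(2/11 - 60/11) + (-10 + 2*1 + 2*(-1)) = 129*(-58/11) + (-10 + 2 - 2) = -7482/11 - 10 = -7592/11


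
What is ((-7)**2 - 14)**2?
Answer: 1225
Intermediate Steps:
((-7)**2 - 14)**2 = (49 - 14)**2 = 35**2 = 1225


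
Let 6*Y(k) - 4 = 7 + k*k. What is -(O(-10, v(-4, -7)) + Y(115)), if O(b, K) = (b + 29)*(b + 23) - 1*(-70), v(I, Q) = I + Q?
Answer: -2523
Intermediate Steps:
O(b, K) = 70 + (23 + b)*(29 + b) (O(b, K) = (29 + b)*(23 + b) + 70 = (23 + b)*(29 + b) + 70 = 70 + (23 + b)*(29 + b))
Y(k) = 11/6 + k²/6 (Y(k) = ⅔ + (7 + k*k)/6 = ⅔ + (7 + k²)/6 = ⅔ + (7/6 + k²/6) = 11/6 + k²/6)
-(O(-10, v(-4, -7)) + Y(115)) = -((737 + (-10)² + 52*(-10)) + (11/6 + (⅙)*115²)) = -((737 + 100 - 520) + (11/6 + (⅙)*13225)) = -(317 + (11/6 + 13225/6)) = -(317 + 2206) = -1*2523 = -2523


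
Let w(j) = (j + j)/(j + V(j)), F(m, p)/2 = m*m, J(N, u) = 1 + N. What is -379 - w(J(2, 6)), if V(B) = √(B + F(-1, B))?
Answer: -767/2 + 3*√5/2 ≈ -380.15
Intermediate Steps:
F(m, p) = 2*m² (F(m, p) = 2*(m*m) = 2*m²)
V(B) = √(2 + B) (V(B) = √(B + 2*(-1)²) = √(B + 2*1) = √(B + 2) = √(2 + B))
w(j) = 2*j/(j + √(2 + j)) (w(j) = (j + j)/(j + √(2 + j)) = (2*j)/(j + √(2 + j)) = 2*j/(j + √(2 + j)))
-379 - w(J(2, 6)) = -379 - 2*(1 + 2)/((1 + 2) + √(2 + (1 + 2))) = -379 - 2*3/(3 + √(2 + 3)) = -379 - 2*3/(3 + √5) = -379 - 6/(3 + √5)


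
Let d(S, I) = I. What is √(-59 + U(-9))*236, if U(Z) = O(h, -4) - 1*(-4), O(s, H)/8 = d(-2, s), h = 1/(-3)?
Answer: 236*I*√519/3 ≈ 1792.2*I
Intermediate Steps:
h = -⅓ ≈ -0.33333
O(s, H) = 8*s
U(Z) = 4/3 (U(Z) = 8*(-⅓) - 1*(-4) = -8/3 + 4 = 4/3)
√(-59 + U(-9))*236 = √(-59 + 4/3)*236 = √(-173/3)*236 = (I*√519/3)*236 = 236*I*√519/3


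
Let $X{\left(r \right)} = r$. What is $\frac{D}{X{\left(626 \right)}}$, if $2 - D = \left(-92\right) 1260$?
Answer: $\frac{57961}{313} \approx 185.18$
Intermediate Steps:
$D = 115922$ ($D = 2 - \left(-92\right) 1260 = 2 - -115920 = 2 + 115920 = 115922$)
$\frac{D}{X{\left(626 \right)}} = \frac{115922}{626} = 115922 \cdot \frac{1}{626} = \frac{57961}{313}$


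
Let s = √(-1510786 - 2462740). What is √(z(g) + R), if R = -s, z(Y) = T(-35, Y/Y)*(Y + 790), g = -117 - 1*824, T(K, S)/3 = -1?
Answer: √(453 - I*√3973526) ≈ 35.336 - 28.206*I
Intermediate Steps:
T(K, S) = -3 (T(K, S) = 3*(-1) = -3)
s = I*√3973526 (s = √(-3973526) = I*√3973526 ≈ 1993.4*I)
g = -941 (g = -117 - 824 = -941)
z(Y) = -2370 - 3*Y (z(Y) = -3*(Y + 790) = -3*(790 + Y) = -2370 - 3*Y)
R = -I*√3973526 ≈ -1993.4*I
√(z(g) + R) = √((-2370 - 3*(-941)) - I*√3973526) = √((-2370 + 2823) - I*√3973526) = √(453 - I*√3973526)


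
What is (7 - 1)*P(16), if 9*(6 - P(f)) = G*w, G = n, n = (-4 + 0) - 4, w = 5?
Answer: 188/3 ≈ 62.667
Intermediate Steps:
n = -8 (n = -4 - 4 = -8)
G = -8
P(f) = 94/9 (P(f) = 6 - (-8)*5/9 = 6 - ⅑*(-40) = 6 + 40/9 = 94/9)
(7 - 1)*P(16) = (7 - 1)*(94/9) = 6*(94/9) = 188/3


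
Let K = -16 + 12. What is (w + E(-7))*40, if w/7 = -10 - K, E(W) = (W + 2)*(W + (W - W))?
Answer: -280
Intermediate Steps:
E(W) = W*(2 + W) (E(W) = (2 + W)*(W + 0) = (2 + W)*W = W*(2 + W))
K = -4
w = -42 (w = 7*(-10 - 1*(-4)) = 7*(-10 + 4) = 7*(-6) = -42)
(w + E(-7))*40 = (-42 - 7*(2 - 7))*40 = (-42 - 7*(-5))*40 = (-42 + 35)*40 = -7*40 = -280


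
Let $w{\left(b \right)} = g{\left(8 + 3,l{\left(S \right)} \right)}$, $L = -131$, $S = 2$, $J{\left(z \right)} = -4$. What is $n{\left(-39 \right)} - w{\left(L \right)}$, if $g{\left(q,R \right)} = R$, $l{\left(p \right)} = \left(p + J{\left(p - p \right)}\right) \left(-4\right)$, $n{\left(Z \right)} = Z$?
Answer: $-47$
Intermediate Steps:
$l{\left(p \right)} = 16 - 4 p$ ($l{\left(p \right)} = \left(p - 4\right) \left(-4\right) = \left(-4 + p\right) \left(-4\right) = 16 - 4 p$)
$w{\left(b \right)} = 8$ ($w{\left(b \right)} = 16 - 8 = 8$)
$n{\left(-39 \right)} - w{\left(L \right)} = -39 - 8 = -47$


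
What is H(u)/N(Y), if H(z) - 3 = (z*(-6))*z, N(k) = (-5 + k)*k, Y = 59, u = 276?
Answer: -152351/1062 ≈ -143.46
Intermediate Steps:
N(k) = k*(-5 + k)
H(z) = 3 - 6*z² (H(z) = 3 + (z*(-6))*z = 3 + (-6*z)*z = 3 - 6*z²)
H(u)/N(Y) = (3 - 6*276²)/((59*(-5 + 59))) = (3 - 6*76176)/((59*54)) = (3 - 457056)/3186 = -457053*1/3186 = -152351/1062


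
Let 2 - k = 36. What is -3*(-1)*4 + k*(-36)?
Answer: 1236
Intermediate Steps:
k = -34 (k = 2 - 1*36 = 2 - 36 = -34)
-3*(-1)*4 + k*(-36) = -3*(-1)*4 - 34*(-36) = 3*4 + 1224 = 12 + 1224 = 1236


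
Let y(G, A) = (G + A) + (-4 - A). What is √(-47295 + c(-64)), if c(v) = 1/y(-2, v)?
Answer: I*√1702626/6 ≈ 217.47*I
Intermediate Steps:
y(G, A) = -4 + G (y(G, A) = (A + G) + (-4 - A) = -4 + G)
c(v) = -⅙ (c(v) = 1/(-4 - 2) = 1/(-6) = -⅙)
√(-47295 + c(-64)) = √(-47295 - ⅙) = √(-283771/6) = I*√1702626/6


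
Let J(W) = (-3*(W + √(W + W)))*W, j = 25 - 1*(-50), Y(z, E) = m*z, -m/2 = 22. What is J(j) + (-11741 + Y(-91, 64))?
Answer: -24612 - 1125*√6 ≈ -27368.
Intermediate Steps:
m = -44 (m = -2*22 = -44)
Y(z, E) = -44*z
j = 75 (j = 25 + 50 = 75)
J(W) = W*(-3*W - 3*√2*√W) (J(W) = (-3*(W + √(2*W)))*W = (-3*(W + √2*√W))*W = (-3*W - 3*√2*√W)*W = W*(-3*W - 3*√2*√W))
J(j) + (-11741 + Y(-91, 64)) = (-3*75² - 3*√2*75^(3/2)) + (-11741 - 44*(-91)) = (-3*5625 - 3*√2*375*√3) + (-11741 + 4004) = (-16875 - 1125*√6) - 7737 = -24612 - 1125*√6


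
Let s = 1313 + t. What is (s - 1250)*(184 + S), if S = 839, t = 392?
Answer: 465465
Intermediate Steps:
s = 1705 (s = 1313 + 392 = 1705)
(s - 1250)*(184 + S) = (1705 - 1250)*(184 + 839) = 455*1023 = 465465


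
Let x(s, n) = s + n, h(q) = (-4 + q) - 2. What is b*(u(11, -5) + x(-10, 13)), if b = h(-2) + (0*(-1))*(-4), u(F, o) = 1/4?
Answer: -26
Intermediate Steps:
h(q) = -6 + q
x(s, n) = n + s
u(F, o) = 1/4
b = -8 (b = (-6 - 2) + (0*(-1))*(-4) = -8 + 0*(-4) = -8 + 0 = -8)
b*(u(11, -5) + x(-10, 13)) = -8*(1/4 + (13 - 10)) = -8*(1/4 + 3) = -8*13/4 = -26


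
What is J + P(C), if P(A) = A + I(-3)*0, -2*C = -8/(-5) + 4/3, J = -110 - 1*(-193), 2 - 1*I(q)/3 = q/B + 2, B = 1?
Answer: 1223/15 ≈ 81.533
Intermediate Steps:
I(q) = -3*q (I(q) = 6 - 3*(q/1 + 2) = 6 - 3*(q*1 + 2) = 6 - 3*(q + 2) = 6 - 3*(2 + q) = 6 + (-6 - 3*q) = -3*q)
J = 83 (J = -110 + 193 = 83)
C = -22/15 (C = -(-8/(-5) + 4/3)/2 = -(-8*(-1/5) + 4*(1/3))/2 = -(8/5 + 4/3)/2 = -1/2*44/15 = -22/15 ≈ -1.4667)
P(A) = A (P(A) = A - 3*(-3)*0 = A + 9*0 = A + 0 = A)
J + P(C) = 83 - 22/15 = 1223/15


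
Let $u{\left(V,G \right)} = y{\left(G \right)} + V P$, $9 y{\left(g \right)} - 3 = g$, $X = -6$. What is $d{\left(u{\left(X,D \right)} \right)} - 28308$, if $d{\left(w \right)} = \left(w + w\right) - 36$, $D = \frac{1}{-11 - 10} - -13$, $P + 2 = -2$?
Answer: $- \frac{5347274}{189} \approx -28292.0$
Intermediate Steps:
$P = -4$ ($P = -2 - 2 = -4$)
$y{\left(g \right)} = \frac{1}{3} + \frac{g}{9}$
$D = \frac{272}{21}$ ($D = \frac{1}{-21} + 13 = - \frac{1}{21} + 13 = \frac{272}{21} \approx 12.952$)
$u{\left(V,G \right)} = \frac{1}{3} - 4 V + \frac{G}{9}$ ($u{\left(V,G \right)} = \left(\frac{1}{3} + \frac{G}{9}\right) + V \left(-4\right) = \left(\frac{1}{3} + \frac{G}{9}\right) - 4 V = \frac{1}{3} - 4 V + \frac{G}{9}$)
$d{\left(w \right)} = -36 + 2 w$ ($d{\left(w \right)} = 2 w - 36 = -36 + 2 w$)
$d{\left(u{\left(X,D \right)} \right)} - 28308 = \left(-36 + 2 \left(\frac{1}{3} - -24 + \frac{1}{9} \cdot \frac{272}{21}\right)\right) - 28308 = \left(-36 + 2 \left(\frac{1}{3} + 24 + \frac{272}{189}\right)\right) - 28308 = \left(-36 + 2 \cdot \frac{4871}{189}\right) - 28308 = \left(-36 + \frac{9742}{189}\right) - 28308 = \frac{2938}{189} - 28308 = - \frac{5347274}{189}$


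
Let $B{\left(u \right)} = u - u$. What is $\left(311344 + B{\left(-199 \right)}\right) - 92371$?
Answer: $218973$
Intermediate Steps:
$B{\left(u \right)} = 0$
$\left(311344 + B{\left(-199 \right)}\right) - 92371 = \left(311344 + 0\right) - 92371 = 311344 - 92371 = 218973$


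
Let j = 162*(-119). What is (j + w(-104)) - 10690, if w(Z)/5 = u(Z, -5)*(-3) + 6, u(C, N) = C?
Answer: -28378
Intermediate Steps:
j = -19278
w(Z) = 30 - 15*Z (w(Z) = 5*(Z*(-3) + 6) = 5*(-3*Z + 6) = 5*(6 - 3*Z) = 30 - 15*Z)
(j + w(-104)) - 10690 = (-19278 + (30 - 15*(-104))) - 10690 = (-19278 + (30 + 1560)) - 10690 = (-19278 + 1590) - 10690 = -17688 - 10690 = -28378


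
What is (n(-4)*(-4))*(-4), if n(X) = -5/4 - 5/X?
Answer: 0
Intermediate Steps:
n(X) = -5/4 - 5/X (n(X) = -5*1/4 - 5/X = -5/4 - 5/X)
(n(-4)*(-4))*(-4) = ((-5/4 - 5/(-4))*(-4))*(-4) = ((-5/4 - 5*(-1/4))*(-4))*(-4) = ((-5/4 + 5/4)*(-4))*(-4) = (0*(-4))*(-4) = 0*(-4) = 0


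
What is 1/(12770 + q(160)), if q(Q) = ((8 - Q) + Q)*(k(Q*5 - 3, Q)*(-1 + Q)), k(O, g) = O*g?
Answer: 1/162218210 ≈ 6.1645e-9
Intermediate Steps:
q(Q) = 8*Q*(-1 + Q)*(-3 + 5*Q) (q(Q) = ((8 - Q) + Q)*(((Q*5 - 3)*Q)*(-1 + Q)) = 8*(((5*Q - 3)*Q)*(-1 + Q)) = 8*(((-3 + 5*Q)*Q)*(-1 + Q)) = 8*((Q*(-3 + 5*Q))*(-1 + Q)) = 8*(Q*(-1 + Q)*(-3 + 5*Q)) = 8*Q*(-1 + Q)*(-3 + 5*Q))
1/(12770 + q(160)) = 1/(12770 + 8*160*(-1 + 160)*(-3 + 5*160)) = 1/(12770 + 8*160*159*(-3 + 800)) = 1/(12770 + 8*160*159*797) = 1/(12770 + 162205440) = 1/162218210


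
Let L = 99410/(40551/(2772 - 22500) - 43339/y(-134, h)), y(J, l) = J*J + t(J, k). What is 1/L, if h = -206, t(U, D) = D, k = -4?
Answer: -3664267/81497113280 ≈ -4.4962e-5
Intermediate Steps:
y(J, l) = -4 + J² (y(J, l) = J*J - 4 = J² - 4 = -4 + J²)
L = -81497113280/3664267 (L = 99410/(40551/(2772 - 22500) - 43339/(-4 + (-134)²)) = 99410/(40551/(-19728) - 43339/(-4 + 17956)) = 99410/(40551*(-1/19728) - 43339/17952) = 99410/(-13517/6576 - 43339*1/17952) = 99410/(-13517/6576 - 43339/17952) = 99410/(-3664267/819808) = 99410*(-819808/3664267) = -81497113280/3664267 ≈ -22241.)
1/L = 1/(-81497113280/3664267) = -3664267/81497113280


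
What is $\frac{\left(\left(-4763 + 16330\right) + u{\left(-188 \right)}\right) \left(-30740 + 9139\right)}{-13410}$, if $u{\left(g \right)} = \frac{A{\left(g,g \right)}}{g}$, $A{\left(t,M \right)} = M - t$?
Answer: $\frac{249858767}{13410} \approx 18632.0$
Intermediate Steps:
$u{\left(g \right)} = 0$ ($u{\left(g \right)} = \frac{g - g}{g} = \frac{0}{g} = 0$)
$\frac{\left(\left(-4763 + 16330\right) + u{\left(-188 \right)}\right) \left(-30740 + 9139\right)}{-13410} = \frac{\left(\left(-4763 + 16330\right) + 0\right) \left(-30740 + 9139\right)}{-13410} = \left(11567 + 0\right) \left(-21601\right) \left(- \frac{1}{13410}\right) = 11567 \left(-21601\right) \left(- \frac{1}{13410}\right) = \left(-249858767\right) \left(- \frac{1}{13410}\right) = \frac{249858767}{13410}$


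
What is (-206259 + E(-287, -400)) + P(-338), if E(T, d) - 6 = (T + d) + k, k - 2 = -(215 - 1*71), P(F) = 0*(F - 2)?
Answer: -207082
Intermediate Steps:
P(F) = 0 (P(F) = 0*(-2 + F) = 0)
k = -142 (k = 2 - (215 - 1*71) = 2 - (215 - 71) = 2 - 1*144 = 2 - 144 = -142)
E(T, d) = -136 + T + d (E(T, d) = 6 + ((T + d) - 142) = 6 + (-142 + T + d) = -136 + T + d)
(-206259 + E(-287, -400)) + P(-338) = (-206259 + (-136 - 287 - 400)) + 0 = (-206259 - 823) + 0 = -207082 + 0 = -207082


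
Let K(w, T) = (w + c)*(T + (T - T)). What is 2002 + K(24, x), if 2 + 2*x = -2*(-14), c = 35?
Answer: 2769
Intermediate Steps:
x = 13 (x = -1 + (-2*(-14))/2 = -1 + (½)*28 = -1 + 14 = 13)
K(w, T) = T*(35 + w) (K(w, T) = (w + 35)*(T + (T - T)) = (35 + w)*(T + 0) = (35 + w)*T = T*(35 + w))
2002 + K(24, x) = 2002 + 13*(35 + 24) = 2002 + 13*59 = 2002 + 767 = 2769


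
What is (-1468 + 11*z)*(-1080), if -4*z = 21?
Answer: 1647810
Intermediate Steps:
z = -21/4 (z = -¼*21 = -21/4 ≈ -5.2500)
(-1468 + 11*z)*(-1080) = (-1468 + 11*(-21/4))*(-1080) = (-1468 - 231/4)*(-1080) = -6103/4*(-1080) = 1647810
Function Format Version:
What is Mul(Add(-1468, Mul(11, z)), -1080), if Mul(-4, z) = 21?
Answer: 1647810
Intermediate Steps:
z = Rational(-21, 4) (z = Mul(Rational(-1, 4), 21) = Rational(-21, 4) ≈ -5.2500)
Mul(Add(-1468, Mul(11, z)), -1080) = Mul(Add(-1468, Mul(11, Rational(-21, 4))), -1080) = Mul(Add(-1468, Rational(-231, 4)), -1080) = Mul(Rational(-6103, 4), -1080) = 1647810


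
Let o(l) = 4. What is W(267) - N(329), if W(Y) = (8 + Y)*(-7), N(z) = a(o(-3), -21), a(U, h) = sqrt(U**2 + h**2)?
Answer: -1925 - sqrt(457) ≈ -1946.4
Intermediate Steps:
N(z) = sqrt(457) (N(z) = sqrt(4**2 + (-21)**2) = sqrt(16 + 441) = sqrt(457))
W(Y) = -56 - 7*Y
W(267) - N(329) = (-56 - 7*267) - sqrt(457) = (-56 - 1869) - sqrt(457) = -1925 - sqrt(457)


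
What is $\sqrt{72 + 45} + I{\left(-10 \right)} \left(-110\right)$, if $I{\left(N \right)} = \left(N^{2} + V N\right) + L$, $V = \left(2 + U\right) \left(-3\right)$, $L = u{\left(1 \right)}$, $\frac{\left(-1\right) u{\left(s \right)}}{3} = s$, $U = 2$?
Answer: $-23870 + 3 \sqrt{13} \approx -23859.0$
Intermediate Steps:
$u{\left(s \right)} = - 3 s$
$L = -3$ ($L = \left(-3\right) 1 = -3$)
$V = -12$ ($V = \left(2 + 2\right) \left(-3\right) = 4 \left(-3\right) = -12$)
$I{\left(N \right)} = -3 + N^{2} - 12 N$ ($I{\left(N \right)} = \left(N^{2} - 12 N\right) - 3 = -3 + N^{2} - 12 N$)
$\sqrt{72 + 45} + I{\left(-10 \right)} \left(-110\right) = \sqrt{72 + 45} + \left(-3 + \left(-10\right)^{2} - -120\right) \left(-110\right) = \sqrt{117} + \left(-3 + 100 + 120\right) \left(-110\right) = 3 \sqrt{13} + 217 \left(-110\right) = 3 \sqrt{13} - 23870 = -23870 + 3 \sqrt{13}$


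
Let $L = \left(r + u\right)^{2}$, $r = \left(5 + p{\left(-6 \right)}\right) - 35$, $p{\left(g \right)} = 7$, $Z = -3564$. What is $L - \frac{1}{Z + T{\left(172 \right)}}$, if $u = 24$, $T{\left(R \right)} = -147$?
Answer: $\frac{3712}{3711} \approx 1.0003$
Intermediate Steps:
$r = -23$ ($r = \left(5 + 7\right) - 35 = 12 - 35 = -23$)
$L = 1$ ($L = \left(-23 + 24\right)^{2} = 1^{2} = 1$)
$L - \frac{1}{Z + T{\left(172 \right)}} = 1 - \frac{1}{-3564 - 147} = 1 - \frac{1}{-3711} = 1 - - \frac{1}{3711} = 1 + \frac{1}{3711} = \frac{3712}{3711}$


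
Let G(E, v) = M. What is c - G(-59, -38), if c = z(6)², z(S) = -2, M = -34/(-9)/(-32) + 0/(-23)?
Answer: 593/144 ≈ 4.1181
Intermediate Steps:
M = -17/144 (M = -34*(-⅑)*(-1/32) + 0*(-1/23) = (34/9)*(-1/32) + 0 = -17/144 + 0 = -17/144 ≈ -0.11806)
G(E, v) = -17/144
c = 4 (c = (-2)² = 4)
c - G(-59, -38) = 4 - 1*(-17/144) = 4 + 17/144 = 593/144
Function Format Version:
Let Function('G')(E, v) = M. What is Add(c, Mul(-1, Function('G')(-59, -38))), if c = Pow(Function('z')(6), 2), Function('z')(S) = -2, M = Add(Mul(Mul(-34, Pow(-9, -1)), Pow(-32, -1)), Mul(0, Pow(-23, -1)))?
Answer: Rational(593, 144) ≈ 4.1181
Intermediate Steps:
M = Rational(-17, 144) (M = Add(Mul(Mul(-34, Rational(-1, 9)), Rational(-1, 32)), Mul(0, Rational(-1, 23))) = Add(Mul(Rational(34, 9), Rational(-1, 32)), 0) = Add(Rational(-17, 144), 0) = Rational(-17, 144) ≈ -0.11806)
Function('G')(E, v) = Rational(-17, 144)
c = 4 (c = Pow(-2, 2) = 4)
Add(c, Mul(-1, Function('G')(-59, -38))) = Add(4, Mul(-1, Rational(-17, 144))) = Add(4, Rational(17, 144)) = Rational(593, 144)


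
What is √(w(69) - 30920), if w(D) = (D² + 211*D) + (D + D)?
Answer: I*√11462 ≈ 107.06*I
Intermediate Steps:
w(D) = D² + 213*D (w(D) = (D² + 211*D) + 2*D = D² + 213*D)
√(w(69) - 30920) = √(69*(213 + 69) - 30920) = √(69*282 - 30920) = √(19458 - 30920) = √(-11462) = I*√11462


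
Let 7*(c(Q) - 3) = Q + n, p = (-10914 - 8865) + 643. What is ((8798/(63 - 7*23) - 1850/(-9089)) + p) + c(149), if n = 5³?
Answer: -8543551172/445361 ≈ -19183.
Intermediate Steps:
p = -19136 (p = -19779 + 643 = -19136)
n = 125
c(Q) = 146/7 + Q/7 (c(Q) = 3 + (Q + 125)/7 = 3 + (125 + Q)/7 = 3 + (125/7 + Q/7) = 146/7 + Q/7)
((8798/(63 - 7*23) - 1850/(-9089)) + p) + c(149) = ((8798/(63 - 7*23) - 1850/(-9089)) - 19136) + (146/7 + (⅐)*149) = ((8798/(63 - 161) - 1850*(-1/9089)) - 19136) + (146/7 + 149/7) = ((8798/(-98) + 1850/9089) - 19136) + 295/7 = ((8798*(-1/98) + 1850/9089) - 19136) + 295/7 = ((-4399/49 + 1850/9089) - 19136) + 295/7 = (-39891861/445361 - 19136) + 295/7 = -8562319957/445361 + 295/7 = -8543551172/445361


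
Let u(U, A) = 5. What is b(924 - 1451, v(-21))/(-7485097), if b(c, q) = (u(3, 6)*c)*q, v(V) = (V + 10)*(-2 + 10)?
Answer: -231880/7485097 ≈ -0.030979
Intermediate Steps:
v(V) = 80 + 8*V (v(V) = (10 + V)*8 = 80 + 8*V)
b(c, q) = 5*c*q (b(c, q) = (5*c)*q = 5*c*q)
b(924 - 1451, v(-21))/(-7485097) = (5*(924 - 1451)*(80 + 8*(-21)))/(-7485097) = (5*(-527)*(80 - 168))*(-1/7485097) = (5*(-527)*(-88))*(-1/7485097) = 231880*(-1/7485097) = -231880/7485097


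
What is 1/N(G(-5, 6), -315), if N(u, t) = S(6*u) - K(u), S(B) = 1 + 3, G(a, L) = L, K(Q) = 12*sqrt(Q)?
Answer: -1/212 - 3*sqrt(6)/212 ≈ -0.039380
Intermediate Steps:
S(B) = 4
N(u, t) = 4 - 12*sqrt(u)
1/N(G(-5, 6), -315) = 1/(4 - 12*sqrt(6))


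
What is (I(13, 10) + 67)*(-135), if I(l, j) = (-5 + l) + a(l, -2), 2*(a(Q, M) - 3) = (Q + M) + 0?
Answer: -22545/2 ≈ -11273.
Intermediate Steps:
a(Q, M) = 3 + M/2 + Q/2 (a(Q, M) = 3 + ((Q + M) + 0)/2 = 3 + ((M + Q) + 0)/2 = 3 + (M + Q)/2 = 3 + (M/2 + Q/2) = 3 + M/2 + Q/2)
I(l, j) = -3 + 3*l/2 (I(l, j) = (-5 + l) + (3 + (½)*(-2) + l/2) = (-5 + l) + (3 - 1 + l/2) = (-5 + l) + (2 + l/2) = -3 + 3*l/2)
(I(13, 10) + 67)*(-135) = ((-3 + (3/2)*13) + 67)*(-135) = ((-3 + 39/2) + 67)*(-135) = (33/2 + 67)*(-135) = (167/2)*(-135) = -22545/2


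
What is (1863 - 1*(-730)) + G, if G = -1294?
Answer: 1299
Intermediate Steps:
(1863 - 1*(-730)) + G = (1863 - 1*(-730)) - 1294 = (1863 + 730) - 1294 = 2593 - 1294 = 1299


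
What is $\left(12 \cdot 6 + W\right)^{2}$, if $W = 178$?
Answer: $62500$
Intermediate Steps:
$\left(12 \cdot 6 + W\right)^{2} = \left(12 \cdot 6 + 178\right)^{2} = \left(72 + 178\right)^{2} = 250^{2} = 62500$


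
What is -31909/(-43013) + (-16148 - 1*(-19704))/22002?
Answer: 427508023/473186013 ≈ 0.90347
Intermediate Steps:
-31909/(-43013) + (-16148 - 1*(-19704))/22002 = -31909*(-1/43013) + (-16148 + 19704)*(1/22002) = 31909/43013 + 3556*(1/22002) = 31909/43013 + 1778/11001 = 427508023/473186013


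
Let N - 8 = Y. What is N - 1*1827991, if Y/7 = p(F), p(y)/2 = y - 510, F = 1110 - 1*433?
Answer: -1825645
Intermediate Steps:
F = 677 (F = 1110 - 433 = 677)
p(y) = -1020 + 2*y (p(y) = 2*(y - 510) = 2*(-510 + y) = -1020 + 2*y)
Y = 2338 (Y = 7*(-1020 + 2*677) = 7*(-1020 + 1354) = 7*334 = 2338)
N = 2346 (N = 8 + 2338 = 2346)
N - 1*1827991 = 2346 - 1*1827991 = 2346 - 1827991 = -1825645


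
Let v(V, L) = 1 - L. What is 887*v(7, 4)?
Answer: -2661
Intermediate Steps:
887*v(7, 4) = 887*(1 - 1*4) = 887*(1 - 4) = 887*(-3) = -2661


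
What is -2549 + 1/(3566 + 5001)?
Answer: -21837282/8567 ≈ -2549.0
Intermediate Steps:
-2549 + 1/(3566 + 5001) = -2549 + 1/8567 = -21837282/8567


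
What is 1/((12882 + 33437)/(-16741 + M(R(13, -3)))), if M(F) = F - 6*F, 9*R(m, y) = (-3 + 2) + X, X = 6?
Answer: -150694/416871 ≈ -0.36149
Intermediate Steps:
R(m, y) = 5/9 (R(m, y) = ((-3 + 2) + 6)/9 = (-1 + 6)/9 = (1/9)*5 = 5/9)
M(F) = -5*F
1/((12882 + 33437)/(-16741 + M(R(13, -3)))) = 1/((12882 + 33437)/(-16741 - 5*5/9)) = 1/(46319/(-16741 - 25/9)) = 1/(46319/(-150694/9)) = 1/(46319*(-9/150694)) = 1/(-416871/150694) = -150694/416871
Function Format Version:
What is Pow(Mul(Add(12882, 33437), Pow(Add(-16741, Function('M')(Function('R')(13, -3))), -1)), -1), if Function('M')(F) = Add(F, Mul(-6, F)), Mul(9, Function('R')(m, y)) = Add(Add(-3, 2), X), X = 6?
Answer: Rational(-150694, 416871) ≈ -0.36149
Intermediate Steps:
Function('R')(m, y) = Rational(5, 9) (Function('R')(m, y) = Mul(Rational(1, 9), Add(Add(-3, 2), 6)) = Mul(Rational(1, 9), Add(-1, 6)) = Mul(Rational(1, 9), 5) = Rational(5, 9))
Function('M')(F) = Mul(-5, F)
Pow(Mul(Add(12882, 33437), Pow(Add(-16741, Function('M')(Function('R')(13, -3))), -1)), -1) = Pow(Mul(Add(12882, 33437), Pow(Add(-16741, Mul(-5, Rational(5, 9))), -1)), -1) = Pow(Mul(46319, Pow(Add(-16741, Rational(-25, 9)), -1)), -1) = Pow(Mul(46319, Pow(Rational(-150694, 9), -1)), -1) = Pow(Mul(46319, Rational(-9, 150694)), -1) = Pow(Rational(-416871, 150694), -1) = Rational(-150694, 416871)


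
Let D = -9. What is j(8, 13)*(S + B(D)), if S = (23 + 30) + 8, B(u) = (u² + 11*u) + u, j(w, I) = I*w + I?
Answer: 3978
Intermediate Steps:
j(w, I) = I + I*w
B(u) = u² + 12*u
S = 61 (S = 53 + 8 = 61)
j(8, 13)*(S + B(D)) = (13*(1 + 8))*(61 - 9*(12 - 9)) = (13*9)*(61 - 9*3) = 117*(61 - 27) = 117*34 = 3978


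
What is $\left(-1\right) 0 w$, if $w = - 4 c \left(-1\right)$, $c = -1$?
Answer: $0$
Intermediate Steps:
$w = -4$ ($w = \left(-4\right) \left(-1\right) \left(-1\right) = 4 \left(-1\right) = -4$)
$\left(-1\right) 0 w = \left(-1\right) 0 \left(-4\right) = 0 \left(-4\right) = 0$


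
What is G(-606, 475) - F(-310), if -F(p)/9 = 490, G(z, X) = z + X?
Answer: 4279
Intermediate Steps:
G(z, X) = X + z
F(p) = -4410 (F(p) = -9*490 = -4410)
G(-606, 475) - F(-310) = (475 - 606) - 1*(-4410) = -131 + 4410 = 4279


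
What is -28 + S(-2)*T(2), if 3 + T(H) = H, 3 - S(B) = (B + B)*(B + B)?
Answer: -15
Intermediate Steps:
S(B) = 3 - 4*B**2 (S(B) = 3 - (B + B)*(B + B) = 3 - 2*B*2*B = 3 - 4*B**2)
T(H) = -3 + H
-28 + S(-2)*T(2) = -28 + (3 - 4*(-2)**2)*(-3 + 2) = -28 + (3 - 4*4)*(-1) = -28 + (3 - 16)*(-1) = -28 - 13*(-1) = -28 + 13 = -15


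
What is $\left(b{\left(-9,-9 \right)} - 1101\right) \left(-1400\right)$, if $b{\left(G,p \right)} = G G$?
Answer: $1428000$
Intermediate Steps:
$b{\left(G,p \right)} = G^{2}$
$\left(b{\left(-9,-9 \right)} - 1101\right) \left(-1400\right) = \left(\left(-9\right)^{2} - 1101\right) \left(-1400\right) = \left(81 - 1101\right) \left(-1400\right) = \left(-1020\right) \left(-1400\right) = 1428000$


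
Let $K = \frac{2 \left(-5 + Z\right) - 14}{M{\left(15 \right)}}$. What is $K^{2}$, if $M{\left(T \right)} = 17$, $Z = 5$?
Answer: $\frac{196}{289} \approx 0.6782$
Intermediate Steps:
$K = - \frac{14}{17}$ ($K = \frac{2 \left(-5 + 5\right) - 14}{17} = \left(2 \cdot 0 - 14\right) \frac{1}{17} = \left(0 - 14\right) \frac{1}{17} = \left(-14\right) \frac{1}{17} = - \frac{14}{17} \approx -0.82353$)
$K^{2} = \left(- \frac{14}{17}\right)^{2} = \frac{196}{289}$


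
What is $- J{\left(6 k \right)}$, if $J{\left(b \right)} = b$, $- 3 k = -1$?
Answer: $-2$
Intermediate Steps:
$k = \frac{1}{3}$ ($k = \left(- \frac{1}{3}\right) \left(-1\right) = \frac{1}{3} \approx 0.33333$)
$- J{\left(6 k \right)} = - \frac{6}{3} = \left(-1\right) 2 = -2$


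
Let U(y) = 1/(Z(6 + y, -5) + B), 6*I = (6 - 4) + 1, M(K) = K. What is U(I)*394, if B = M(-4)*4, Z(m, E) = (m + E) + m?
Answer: -197/4 ≈ -49.250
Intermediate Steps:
Z(m, E) = E + 2*m (Z(m, E) = (E + m) + m = E + 2*m)
B = -16 (B = -4*4 = -16)
I = ½ (I = ((6 - 4) + 1)/6 = (2 + 1)/6 = (⅙)*3 = ½ ≈ 0.50000)
U(y) = 1/(-9 + 2*y) (U(y) = 1/((-5 + 2*(6 + y)) - 16) = 1/((-5 + (12 + 2*y)) - 16) = 1/((7 + 2*y) - 16) = 1/(-9 + 2*y))
U(I)*394 = 394/(-9 + 2*(½)) = 394/(-9 + 1) = 394/(-8) = -⅛*394 = -197/4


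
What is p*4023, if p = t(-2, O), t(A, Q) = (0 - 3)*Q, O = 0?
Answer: 0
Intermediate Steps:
t(A, Q) = -3*Q
p = 0 (p = -3*0 = 0)
p*4023 = 0*4023 = 0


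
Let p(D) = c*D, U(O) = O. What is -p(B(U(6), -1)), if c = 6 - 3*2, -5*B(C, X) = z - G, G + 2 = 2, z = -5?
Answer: 0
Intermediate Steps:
G = 0 (G = -2 + 2 = 0)
B(C, X) = 1 (B(C, X) = -(-5 - 1*0)/5 = -(-5 + 0)/5 = -⅕*(-5) = 1)
c = 0 (c = 6 - 6 = 0)
p(D) = 0 (p(D) = 0*D = 0)
-p(B(U(6), -1)) = -1*0 = 0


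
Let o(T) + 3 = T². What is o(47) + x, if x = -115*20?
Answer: -94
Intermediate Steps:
x = -2300
o(T) = -3 + T²
o(47) + x = (-3 + 47²) - 2300 = (-3 + 2209) - 2300 = 2206 - 2300 = -94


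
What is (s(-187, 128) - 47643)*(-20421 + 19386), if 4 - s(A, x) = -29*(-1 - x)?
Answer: 53178300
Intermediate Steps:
s(A, x) = -25 - 29*x (s(A, x) = 4 - (-29)*(-1 - x) = 4 - (29 + 29*x) = 4 + (-29 - 29*x) = -25 - 29*x)
(s(-187, 128) - 47643)*(-20421 + 19386) = ((-25 - 29*128) - 47643)*(-20421 + 19386) = ((-25 - 3712) - 47643)*(-1035) = (-3737 - 47643)*(-1035) = -51380*(-1035) = 53178300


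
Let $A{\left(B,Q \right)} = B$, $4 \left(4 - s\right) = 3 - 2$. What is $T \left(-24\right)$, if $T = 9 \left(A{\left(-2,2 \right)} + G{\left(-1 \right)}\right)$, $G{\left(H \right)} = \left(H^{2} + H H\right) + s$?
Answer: $-810$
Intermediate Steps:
$s = \frac{15}{4}$ ($s = 4 - \frac{3 - 2}{4} = 4 - \frac{1}{4} = \frac{15}{4} \approx 3.75$)
$G{\left(H \right)} = \frac{15}{4} + 2 H^{2}$ ($G{\left(H \right)} = \left(H^{2} + H H\right) + \frac{15}{4} = \left(H^{2} + H^{2}\right) + \frac{15}{4} = 2 H^{2} + \frac{15}{4} = \frac{15}{4} + 2 H^{2}$)
$T = \frac{135}{4}$ ($T = 9 \left(-2 + \left(\frac{15}{4} + 2 \left(-1\right)^{2}\right)\right) = 9 \left(-2 + \left(\frac{15}{4} + 2 \cdot 1\right)\right) = 9 \left(-2 + \left(\frac{15}{4} + 2\right)\right) = 9 \left(-2 + \frac{23}{4}\right) = 9 \cdot \frac{15}{4} = \frac{135}{4} \approx 33.75$)
$T \left(-24\right) = \frac{135}{4} \left(-24\right) = -810$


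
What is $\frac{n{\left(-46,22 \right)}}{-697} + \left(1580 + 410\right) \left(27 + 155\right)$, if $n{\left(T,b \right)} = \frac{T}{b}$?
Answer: $\frac{2776834083}{7667} \approx 3.6218 \cdot 10^{5}$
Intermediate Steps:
$\frac{n{\left(-46,22 \right)}}{-697} + \left(1580 + 410\right) \left(27 + 155\right) = \frac{\left(-46\right) \frac{1}{22}}{-697} + \left(1580 + 410\right) \left(27 + 155\right) = \left(-46\right) \frac{1}{22} \left(- \frac{1}{697}\right) + 1990 \cdot 182 = \left(- \frac{23}{11}\right) \left(- \frac{1}{697}\right) + 362180 = \frac{23}{7667} + 362180 = \frac{2776834083}{7667}$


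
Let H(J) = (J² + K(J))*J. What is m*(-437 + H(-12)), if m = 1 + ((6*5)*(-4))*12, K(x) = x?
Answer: 2908219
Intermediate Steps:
m = -1439 (m = 1 + (30*(-4))*12 = 1 - 120*12 = 1 - 1440 = -1439)
H(J) = J*(J + J²) (H(J) = (J² + J)*J = (J + J²)*J = J*(J + J²))
m*(-437 + H(-12)) = -1439*(-437 + (-12)²*(1 - 12)) = -1439*(-437 + 144*(-11)) = -1439*(-437 - 1584) = -1439*(-2021) = 2908219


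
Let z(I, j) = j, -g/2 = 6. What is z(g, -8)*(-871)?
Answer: 6968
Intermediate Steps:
g = -12 (g = -2*6 = -12)
z(g, -8)*(-871) = -8*(-871) = 6968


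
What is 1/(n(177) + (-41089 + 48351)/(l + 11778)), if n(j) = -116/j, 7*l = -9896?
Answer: 6420675/290909 ≈ 22.071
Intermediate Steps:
l = -9896/7 (l = (⅐)*(-9896) = -9896/7 ≈ -1413.7)
1/(n(177) + (-41089 + 48351)/(l + 11778)) = 1/(-116/177 + (-41089 + 48351)/(-9896/7 + 11778)) = 1/(-116*1/177 + 7262/(72550/7)) = 1/(-116/177 + 7262*(7/72550)) = 1/(-116/177 + 25417/36275) = 1/(290909/6420675) = 6420675/290909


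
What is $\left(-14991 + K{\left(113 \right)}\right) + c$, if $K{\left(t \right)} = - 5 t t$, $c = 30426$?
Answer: $-48410$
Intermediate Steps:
$K{\left(t \right)} = - 5 t^{2}$
$\left(-14991 + K{\left(113 \right)}\right) + c = \left(-14991 - 5 \cdot 113^{2}\right) + 30426 = \left(-14991 - 63845\right) + 30426 = -78836 + 30426 = -48410$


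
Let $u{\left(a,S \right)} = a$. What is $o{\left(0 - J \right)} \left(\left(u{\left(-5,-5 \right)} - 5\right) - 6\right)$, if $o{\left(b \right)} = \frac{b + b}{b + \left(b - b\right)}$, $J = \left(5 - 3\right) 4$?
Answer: $-32$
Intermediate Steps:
$J = 8$ ($J = 2 \cdot 4 = 8$)
$o{\left(b \right)} = 2$ ($o{\left(b \right)} = \frac{2 b}{b + 0} = \frac{2 b}{b} = 2$)
$o{\left(0 - J \right)} \left(\left(u{\left(-5,-5 \right)} - 5\right) - 6\right) = 2 \left(\left(-5 - 5\right) - 6\right) = 2 \left(-10 - 6\right) = 2 \left(-16\right) = -32$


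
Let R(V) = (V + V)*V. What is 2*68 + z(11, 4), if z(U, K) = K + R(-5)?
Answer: 190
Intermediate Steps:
R(V) = 2*V² (R(V) = (2*V)*V = 2*V²)
z(U, K) = 50 + K (z(U, K) = K + 2*(-5)² = K + 2*25 = K + 50 = 50 + K)
2*68 + z(11, 4) = 2*68 + (50 + 4) = 136 + 54 = 190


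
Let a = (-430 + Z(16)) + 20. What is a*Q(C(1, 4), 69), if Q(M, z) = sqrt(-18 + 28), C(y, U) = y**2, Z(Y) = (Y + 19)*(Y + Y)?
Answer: 710*sqrt(10) ≈ 2245.2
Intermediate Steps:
Z(Y) = 2*Y*(19 + Y) (Z(Y) = (19 + Y)*(2*Y) = 2*Y*(19 + Y))
a = 710 (a = (-430 + 2*16*(19 + 16)) + 20 = (-430 + 2*16*35) + 20 = (-430 + 1120) + 20 = 690 + 20 = 710)
Q(M, z) = sqrt(10)
a*Q(C(1, 4), 69) = 710*sqrt(10)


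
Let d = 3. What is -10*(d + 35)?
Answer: -380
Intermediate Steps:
-10*(d + 35) = -10*(3 + 35) = -10*38 = -380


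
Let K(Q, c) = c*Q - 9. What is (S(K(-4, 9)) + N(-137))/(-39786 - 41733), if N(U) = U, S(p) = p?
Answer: 182/81519 ≈ 0.0022326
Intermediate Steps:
K(Q, c) = -9 + Q*c (K(Q, c) = Q*c - 9 = -9 + Q*c)
(S(K(-4, 9)) + N(-137))/(-39786 - 41733) = ((-9 - 4*9) - 137)/(-39786 - 41733) = ((-9 - 36) - 137)/(-81519) = (-45 - 137)*(-1/81519) = -182*(-1/81519) = 182/81519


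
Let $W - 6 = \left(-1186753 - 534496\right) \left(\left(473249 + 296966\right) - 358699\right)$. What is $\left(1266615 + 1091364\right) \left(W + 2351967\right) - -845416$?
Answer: $-1670201684559910853$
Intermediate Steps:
$W = -708321503478$ ($W = 6 + \left(-1186753 - 534496\right) \left(\left(473249 + 296966\right) - 358699\right) = 6 - 1721249 \left(770215 - 358699\right) = 6 - 708321503484 = -708321503478$)
$\left(1266615 + 1091364\right) \left(W + 2351967\right) - -845416 = \left(1266615 + 1091364\right) \left(-708321503478 + 2351967\right) - -845416 = 2357979 \left(-708319151511\right) + 845416 = -1670201684560756269 + 845416 = -1670201684559910853$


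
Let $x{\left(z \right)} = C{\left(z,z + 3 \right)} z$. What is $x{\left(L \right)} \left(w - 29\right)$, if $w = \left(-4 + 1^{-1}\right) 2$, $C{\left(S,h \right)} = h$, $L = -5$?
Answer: $-350$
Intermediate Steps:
$x{\left(z \right)} = z \left(3 + z\right)$ ($x{\left(z \right)} = \left(z + 3\right) z = \left(3 + z\right) z = z \left(3 + z\right)$)
$w = -6$ ($w = \left(-4 + 1\right) 2 = \left(-3\right) 2 = -6$)
$x{\left(L \right)} \left(w - 29\right) = - 5 \left(3 - 5\right) \left(-6 - 29\right) = \left(-5\right) \left(-2\right) \left(-35\right) = 10 \left(-35\right) = -350$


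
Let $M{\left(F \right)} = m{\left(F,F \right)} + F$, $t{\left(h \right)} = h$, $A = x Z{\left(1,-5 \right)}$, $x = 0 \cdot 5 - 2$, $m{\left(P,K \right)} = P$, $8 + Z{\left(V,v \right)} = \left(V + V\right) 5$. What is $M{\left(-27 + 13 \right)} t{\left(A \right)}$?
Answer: $112$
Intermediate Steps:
$Z{\left(V,v \right)} = -8 + 10 V$ ($Z{\left(V,v \right)} = -8 + \left(V + V\right) 5 = -8 + 2 V 5 = -8 + 10 V$)
$x = -2$ ($x = 0 - 2 = -2$)
$A = -4$ ($A = - 2 \left(-8 + 10 \cdot 1\right) = - 2 \left(-8 + 10\right) = \left(-2\right) 2 = -4$)
$M{\left(F \right)} = 2 F$ ($M{\left(F \right)} = F + F = 2 F$)
$M{\left(-27 + 13 \right)} t{\left(A \right)} = 2 \left(-27 + 13\right) \left(-4\right) = 2 \left(-14\right) \left(-4\right) = \left(-28\right) \left(-4\right) = 112$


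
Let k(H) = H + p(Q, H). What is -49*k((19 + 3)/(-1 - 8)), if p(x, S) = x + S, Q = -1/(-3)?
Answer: 2009/9 ≈ 223.22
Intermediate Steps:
Q = ⅓ (Q = -1*(-⅓) = ⅓ ≈ 0.33333)
p(x, S) = S + x
k(H) = ⅓ + 2*H (k(H) = H + (H + ⅓) = H + (⅓ + H) = ⅓ + 2*H)
-49*k((19 + 3)/(-1 - 8)) = -49*(⅓ + 2*((19 + 3)/(-1 - 8))) = -49*(⅓ + 2*(22/(-9))) = -49*(⅓ + 2*(22*(-⅑))) = -49*(⅓ + 2*(-22/9)) = -49*(⅓ - 44/9) = -49*(-41/9) = 2009/9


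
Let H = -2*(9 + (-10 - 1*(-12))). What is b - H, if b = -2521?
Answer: -2499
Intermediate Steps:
H = -22 (H = -2*(9 + (-10 + 12)) = -2*(9 + 2) = -2*11 = -22)
b - H = -2521 - 1*(-22) = -2521 + 22 = -2499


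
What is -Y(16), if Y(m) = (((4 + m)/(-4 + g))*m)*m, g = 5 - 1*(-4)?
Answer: -1024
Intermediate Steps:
g = 9 (g = 5 + 4 = 9)
Y(m) = m²*(⅘ + m/5) (Y(m) = (((4 + m)/(-4 + 9))*m)*m = (((4 + m)/5)*m)*m = (((4 + m)*(⅕))*m)*m = ((⅘ + m/5)*m)*m = (m*(⅘ + m/5))*m = m²*(⅘ + m/5))
-Y(16) = -16²*(4 + 16)/5 = -256*20/5 = -1*1024 = -1024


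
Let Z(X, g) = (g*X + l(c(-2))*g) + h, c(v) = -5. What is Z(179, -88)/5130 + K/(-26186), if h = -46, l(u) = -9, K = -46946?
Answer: -12676178/11194515 ≈ -1.1324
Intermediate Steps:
Z(X, g) = -46 - 9*g + X*g (Z(X, g) = (g*X - 9*g) - 46 = (X*g - 9*g) - 46 = (-9*g + X*g) - 46 = -46 - 9*g + X*g)
Z(179, -88)/5130 + K/(-26186) = (-46 - 9*(-88) + 179*(-88))/5130 - 46946/(-26186) = (-46 + 792 - 15752)*(1/5130) - 46946*(-1/26186) = -15006*1/5130 + 23473/13093 = -2501/855 + 23473/13093 = -12676178/11194515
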